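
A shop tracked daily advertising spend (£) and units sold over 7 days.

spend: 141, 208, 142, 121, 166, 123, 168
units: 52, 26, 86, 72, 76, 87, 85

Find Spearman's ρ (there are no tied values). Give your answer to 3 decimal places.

-0.286

Rank spend: 3, 7, 4, 1, 5, 2, 6
Rank units: 2, 1, 6, 3, 4, 7, 5
d = rank(spend) − rank(units): 1, 6, -2, -2, 1, -5, 1; Σd² = 72
ρ = 1 − 6Σd² / [n(n²−1)] = 1 − 6×72 / (7×48) = 1 − 432/336 ≈ -0.286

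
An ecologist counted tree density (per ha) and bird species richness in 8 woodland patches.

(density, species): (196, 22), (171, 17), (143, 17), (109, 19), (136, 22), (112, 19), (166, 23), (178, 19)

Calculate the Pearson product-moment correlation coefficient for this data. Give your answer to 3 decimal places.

0.242

n = 8, Σx = 1211, Σy = 158, Σx² = 190267, Σy² = 3158, Σxy = 24041
nΣxy − ΣxΣy = 192328 − 191338 = 990
nΣx² − (Σx)² = 1522136 − 1466521 = 55615; nΣy² − (Σy)² = 25264 − 24964 = 300
r = 990 / √(55615 × 300) = 990 / 4084.6664 ≈ 0.242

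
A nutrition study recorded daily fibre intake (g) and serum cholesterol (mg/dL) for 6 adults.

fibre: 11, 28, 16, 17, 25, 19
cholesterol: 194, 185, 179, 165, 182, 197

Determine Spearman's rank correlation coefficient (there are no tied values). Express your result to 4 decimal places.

Rank fibre: 1, 6, 2, 3, 5, 4
Rank cholesterol: 5, 4, 2, 1, 3, 6
d = rank(fibre) − rank(cholesterol): -4, 2, 0, 2, 2, -2; Σd² = 32
ρ = 1 − 6Σd² / [n(n²−1)] = 1 − 6×32 / (6×35) = 1 − 192/210 ≈ 0.0857

0.0857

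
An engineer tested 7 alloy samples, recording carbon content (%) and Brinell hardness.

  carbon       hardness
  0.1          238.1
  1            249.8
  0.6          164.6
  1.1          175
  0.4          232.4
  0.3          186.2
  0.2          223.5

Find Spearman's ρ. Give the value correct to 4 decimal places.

-0.2857

Rank carbon: 1, 6, 5, 7, 4, 3, 2
Rank hardness: 6, 7, 1, 2, 5, 3, 4
d = rank(carbon) − rank(hardness): -5, -1, 4, 5, -1, 0, -2; Σd² = 72
ρ = 1 − 6Σd² / [n(n²−1)] = 1 − 6×72 / (7×48) = 1 − 432/336 ≈ -0.2857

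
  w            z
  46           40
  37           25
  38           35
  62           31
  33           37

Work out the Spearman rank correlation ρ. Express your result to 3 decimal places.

Rank w: 4, 2, 3, 5, 1
Rank z: 5, 1, 3, 2, 4
d = rank(w) − rank(z): -1, 1, 0, 3, -3; Σd² = 20
ρ = 1 − 6Σd² / [n(n²−1)] = 1 − 6×20 / (5×24) = 1 − 120/120 ≈ 0.000

0.000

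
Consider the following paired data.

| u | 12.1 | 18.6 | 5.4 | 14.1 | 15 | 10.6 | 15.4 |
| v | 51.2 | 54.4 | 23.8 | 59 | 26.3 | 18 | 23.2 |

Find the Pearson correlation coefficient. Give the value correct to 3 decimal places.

0.454

n = 7, Σu = 91.2, Σv = 255.9, Σu² = 1294.86, Σv² = 11182.17, Σuv = 3534.36
nΣuv − ΣuΣv = 24740.52 − 23338.08 = 1402.44
nΣu² − (Σu)² = 9064.02 − 8317.44 = 746.58; nΣv² − (Σv)² = 78275.19 − 65484.81 = 12790.38
r = 1402.44 / √(746.58 × 12790.38) = 1402.44 / 3090.1524 ≈ 0.454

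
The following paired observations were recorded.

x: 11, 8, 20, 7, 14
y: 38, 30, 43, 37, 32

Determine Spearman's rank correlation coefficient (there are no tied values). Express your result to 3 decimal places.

Rank x: 3, 2, 5, 1, 4
Rank y: 4, 1, 5, 3, 2
d = rank(x) − rank(y): -1, 1, 0, -2, 2; Σd² = 10
ρ = 1 − 6Σd² / [n(n²−1)] = 1 − 6×10 / (5×24) = 1 − 60/120 ≈ 0.500

0.500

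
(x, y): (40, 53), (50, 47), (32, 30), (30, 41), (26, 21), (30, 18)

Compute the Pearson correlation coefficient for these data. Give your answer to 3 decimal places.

n = 6, Σx = 208, Σy = 210, Σx² = 7600, Σy² = 8364, Σxy = 7746
nΣxy − ΣxΣy = 46476 − 43680 = 2796
nΣx² − (Σx)² = 45600 − 43264 = 2336; nΣy² − (Σy)² = 50184 − 44100 = 6084
r = 2796 / √(2336 × 6084) = 2796 / 3769.9103 ≈ 0.742

0.742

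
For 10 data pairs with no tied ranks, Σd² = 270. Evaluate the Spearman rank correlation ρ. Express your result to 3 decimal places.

-0.636

ρ = 1 − 6Σd² / [n(n²−1)] = 1 − 6×270 / (10×99)
  = 1 − 1620/990 = 1 − 1.6364 ≈ -0.636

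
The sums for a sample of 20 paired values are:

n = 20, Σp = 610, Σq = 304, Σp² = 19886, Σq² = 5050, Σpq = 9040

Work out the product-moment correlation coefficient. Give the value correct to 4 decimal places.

r = (nΣpq − ΣpΣq) / √[(nΣp² − (Σp)²)(nΣq² − (Σq)²)]
Numerator: 20×9040 − 610×304 = -4640
Denominator: √[(397720 − 372100)(101000 − 92416)] = √[25620 × 8584] = 14829.7701
r = -4640 / 14829.7701 ≈ -0.3129

-0.3129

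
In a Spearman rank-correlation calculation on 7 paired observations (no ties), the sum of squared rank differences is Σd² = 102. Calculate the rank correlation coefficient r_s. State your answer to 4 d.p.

ρ = 1 − 6Σd² / [n(n²−1)] = 1 − 6×102 / (7×48)
  = 1 − 612/336 = 1 − 1.82143 ≈ -0.8214

-0.8214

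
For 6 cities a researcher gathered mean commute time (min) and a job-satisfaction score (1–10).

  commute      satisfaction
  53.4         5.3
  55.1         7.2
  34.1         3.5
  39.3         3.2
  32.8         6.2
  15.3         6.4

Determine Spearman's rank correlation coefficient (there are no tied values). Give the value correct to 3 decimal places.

0.029

Rank commute: 5, 6, 3, 4, 2, 1
Rank satisfaction: 3, 6, 2, 1, 4, 5
d = rank(commute) − rank(satisfaction): 2, 0, 1, 3, -2, -4; Σd² = 34
ρ = 1 − 6Σd² / [n(n²−1)] = 1 − 6×34 / (6×35) = 1 − 204/210 ≈ 0.029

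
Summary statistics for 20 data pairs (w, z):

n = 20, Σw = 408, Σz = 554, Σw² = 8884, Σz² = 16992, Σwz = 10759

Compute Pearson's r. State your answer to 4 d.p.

-0.5647

r = (nΣwz − ΣwΣz) / √[(nΣw² − (Σw)²)(nΣz² − (Σz)²)]
Numerator: 20×10759 − 408×554 = -10852
Denominator: √[(177680 − 166464)(339840 − 306916)] = √[11216 × 32924] = 19216.5445
r = -10852 / 19216.5445 ≈ -0.5647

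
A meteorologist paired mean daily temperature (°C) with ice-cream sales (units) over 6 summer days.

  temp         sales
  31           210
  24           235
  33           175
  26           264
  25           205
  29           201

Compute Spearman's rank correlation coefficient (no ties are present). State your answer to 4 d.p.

-0.6000

Rank temp: 5, 1, 6, 3, 2, 4
Rank sales: 4, 5, 1, 6, 3, 2
d = rank(temp) − rank(sales): 1, -4, 5, -3, -1, 2; Σd² = 56
ρ = 1 − 6Σd² / [n(n²−1)] = 1 − 6×56 / (6×35) = 1 − 336/210 ≈ -0.6000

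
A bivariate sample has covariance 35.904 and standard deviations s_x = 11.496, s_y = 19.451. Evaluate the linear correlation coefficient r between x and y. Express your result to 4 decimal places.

r = Cov(x,y) / (s_x · s_y) = 35.904 / (11.496 × 19.451)
  = 35.904 / 223.6087 ≈ 0.1606

0.1606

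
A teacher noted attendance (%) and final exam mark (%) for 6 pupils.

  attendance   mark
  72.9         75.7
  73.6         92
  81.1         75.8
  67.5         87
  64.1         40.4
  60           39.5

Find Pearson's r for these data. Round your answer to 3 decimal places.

0.688

n = 6, Σx = 419.2, Σy = 410.4, Σx² = 29573.64, Σy² = 30701.54, Σxy = 29269.25
nΣxy − ΣxΣy = 175615.5 − 172039.68 = 3575.82
nΣx² − (Σx)² = 177441.84 − 175728.64 = 1713.2; nΣy² − (Σy)² = 184209.24 − 168428.16 = 15781.08
r = 3575.82 / √(1713.2 × 15781.08) = 3575.82 / 5199.6294 ≈ 0.688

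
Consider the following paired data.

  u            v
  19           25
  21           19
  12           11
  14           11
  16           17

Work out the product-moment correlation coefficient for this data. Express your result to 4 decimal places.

n = 5, Σu = 82, Σv = 83, Σu² = 1398, Σv² = 1517, Σuv = 1432
nΣuv − ΣuΣv = 7160 − 6806 = 354
nΣu² − (Σu)² = 6990 − 6724 = 266; nΣv² − (Σv)² = 7585 − 6889 = 696
r = 354 / √(266 × 696) = 354 / 430.2743 ≈ 0.8227

0.8227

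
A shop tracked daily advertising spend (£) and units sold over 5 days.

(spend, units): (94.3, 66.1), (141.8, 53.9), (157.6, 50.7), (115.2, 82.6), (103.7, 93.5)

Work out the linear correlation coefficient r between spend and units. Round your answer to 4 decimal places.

n = 5, Σx = 612.6, Σy = 346.8, Σx² = 77862.22, Σy² = 25409.92, Σxy = 41078.04
nΣxy − ΣxΣy = 205390.2 − 212449.68 = -7059.48
nΣx² − (Σx)² = 389311.1 − 375278.76 = 14032.34; nΣy² − (Σy)² = 127049.6 − 120270.24 = 6779.36
r = -7059.48 / √(14032.34 × 6779.36) = -7059.48 / 9753.4755 ≈ -0.7238

-0.7238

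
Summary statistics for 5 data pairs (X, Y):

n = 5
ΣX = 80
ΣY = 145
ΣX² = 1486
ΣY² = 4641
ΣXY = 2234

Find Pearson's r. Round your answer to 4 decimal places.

r = (nΣXY − ΣXΣY) / √[(nΣX² − (ΣX)²)(nΣY² − (ΣY)²)]
Numerator: 5×2234 − 80×145 = -430
Denominator: √[(7430 − 6400)(23205 − 21025)] = √[1030 × 2180] = 1498.4659
r = -430 / 1498.4659 ≈ -0.2870

-0.2870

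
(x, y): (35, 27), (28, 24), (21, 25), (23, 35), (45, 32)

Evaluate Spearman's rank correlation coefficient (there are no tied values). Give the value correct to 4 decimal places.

0.2000

Rank x: 4, 3, 1, 2, 5
Rank y: 3, 1, 2, 5, 4
d = rank(x) − rank(y): 1, 2, -1, -3, 1; Σd² = 16
ρ = 1 − 6Σd² / [n(n²−1)] = 1 − 6×16 / (5×24) = 1 − 96/120 ≈ 0.2000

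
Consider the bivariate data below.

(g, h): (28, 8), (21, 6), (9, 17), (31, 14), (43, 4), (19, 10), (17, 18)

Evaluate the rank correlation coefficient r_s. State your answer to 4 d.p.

-0.7143

Rank g: 5, 4, 1, 6, 7, 3, 2
Rank h: 3, 2, 6, 5, 1, 4, 7
d = rank(g) − rank(h): 2, 2, -5, 1, 6, -1, -5; Σd² = 96
ρ = 1 − 6Σd² / [n(n²−1)] = 1 − 6×96 / (7×48) = 1 − 576/336 ≈ -0.7143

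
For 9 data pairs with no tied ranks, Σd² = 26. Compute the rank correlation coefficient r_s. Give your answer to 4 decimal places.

0.7833

ρ = 1 − 6Σd² / [n(n²−1)] = 1 − 6×26 / (9×80)
  = 1 − 156/720 = 1 − 0.21667 ≈ 0.7833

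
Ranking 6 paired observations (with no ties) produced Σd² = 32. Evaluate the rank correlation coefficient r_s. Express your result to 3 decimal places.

0.086

ρ = 1 − 6Σd² / [n(n²−1)] = 1 − 6×32 / (6×35)
  = 1 − 192/210 = 1 − 0.9143 ≈ 0.086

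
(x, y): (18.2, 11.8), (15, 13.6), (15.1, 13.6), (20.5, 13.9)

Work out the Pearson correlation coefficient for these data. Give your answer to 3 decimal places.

n = 4, Σx = 68.8, Σy = 52.9, Σx² = 1204.5, Σy² = 702.37, Σxy = 909.07
nΣxy − ΣxΣy = 3636.28 − 3639.52 = -3.24
nΣx² − (Σx)² = 4818 − 4733.44 = 84.56; nΣy² − (Σy)² = 2809.48 − 2798.41 = 11.07
r = -3.24 / √(84.56 × 11.07) = -3.24 / 30.5954 ≈ -0.106

-0.106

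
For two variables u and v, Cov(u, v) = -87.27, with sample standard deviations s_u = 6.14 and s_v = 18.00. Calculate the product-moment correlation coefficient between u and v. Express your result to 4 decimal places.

-0.7896

r = Cov(u,v) / (s_u · s_v) = -87.27 / (6.14 × 18.00)
  = -87.27 / 110.5200 ≈ -0.7896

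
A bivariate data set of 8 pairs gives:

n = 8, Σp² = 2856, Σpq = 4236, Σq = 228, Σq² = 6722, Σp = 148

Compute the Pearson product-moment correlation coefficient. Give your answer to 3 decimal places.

0.111

r = (nΣpq − ΣpΣq) / √[(nΣp² − (Σp)²)(nΣq² − (Σq)²)]
Numerator: 8×4236 − 148×228 = 144
Denominator: √[(22848 − 21904)(53776 − 51984)] = √[944 × 1792] = 1300.6337
r = 144 / 1300.6337 ≈ 0.111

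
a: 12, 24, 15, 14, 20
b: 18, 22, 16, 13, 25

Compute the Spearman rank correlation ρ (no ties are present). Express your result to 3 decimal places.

0.600

Rank a: 1, 5, 3, 2, 4
Rank b: 3, 4, 2, 1, 5
d = rank(a) − rank(b): -2, 1, 1, 1, -1; Σd² = 8
ρ = 1 − 6Σd² / [n(n²−1)] = 1 − 6×8 / (5×24) = 1 − 48/120 ≈ 0.600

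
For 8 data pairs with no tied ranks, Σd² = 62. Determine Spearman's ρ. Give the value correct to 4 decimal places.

0.2619

ρ = 1 − 6Σd² / [n(n²−1)] = 1 − 6×62 / (8×63)
  = 1 − 372/504 = 1 − 0.73810 ≈ 0.2619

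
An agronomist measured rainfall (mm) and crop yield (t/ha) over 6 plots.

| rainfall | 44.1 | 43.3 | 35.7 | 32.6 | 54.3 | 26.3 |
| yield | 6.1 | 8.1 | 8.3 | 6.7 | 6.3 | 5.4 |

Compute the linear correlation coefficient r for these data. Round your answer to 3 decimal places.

0.137

n = 6, Σx = 236.3, Σy = 40.9, Σx² = 9797.13, Σy² = 285.45, Σxy = 1618.58
nΣxy − ΣxΣy = 9711.48 − 9664.67 = 46.81
nΣx² − (Σx)² = 58782.78 − 55837.69 = 2945.09; nΣy² − (Σy)² = 1712.7 − 1672.81 = 39.89
r = 46.81 / √(2945.09 × 39.89) = 46.81 / 342.7530 ≈ 0.137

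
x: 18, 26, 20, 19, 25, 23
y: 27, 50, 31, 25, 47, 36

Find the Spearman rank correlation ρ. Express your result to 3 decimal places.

Rank x: 1, 6, 3, 2, 5, 4
Rank y: 2, 6, 3, 1, 5, 4
d = rank(x) − rank(y): -1, 0, 0, 1, 0, 0; Σd² = 2
ρ = 1 − 6Σd² / [n(n²−1)] = 1 − 6×2 / (6×35) = 1 − 12/210 ≈ 0.943

0.943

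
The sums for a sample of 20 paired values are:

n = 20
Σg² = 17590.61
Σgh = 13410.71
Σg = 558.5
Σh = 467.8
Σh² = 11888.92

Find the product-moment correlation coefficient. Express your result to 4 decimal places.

0.2528

r = (nΣgh − ΣgΣh) / √[(nΣg² − (Σg)²)(nΣh² − (Σh)²)]
Numerator: 20×13410.71 − 558.5×467.8 = 6947.9
Denominator: √[(351812.2 − 311922.25)(237778.4 − 218836.84)] = √[39889.95 × 18941.56] = 27487.7769
r = 6947.9 / 27487.7769 ≈ 0.2528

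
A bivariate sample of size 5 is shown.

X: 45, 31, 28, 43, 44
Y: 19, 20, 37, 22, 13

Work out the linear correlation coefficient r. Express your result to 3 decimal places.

-0.735

n = 5, ΣX = 191, ΣY = 111, ΣX² = 7555, ΣY² = 2783, ΣXY = 4029
nΣXY − ΣXΣY = 20145 − 21201 = -1056
nΣX² − (ΣX)² = 37775 − 36481 = 1294; nΣY² − (ΣY)² = 13915 − 12321 = 1594
r = -1056 / √(1294 × 1594) = -1056 / 1436.1880 ≈ -0.735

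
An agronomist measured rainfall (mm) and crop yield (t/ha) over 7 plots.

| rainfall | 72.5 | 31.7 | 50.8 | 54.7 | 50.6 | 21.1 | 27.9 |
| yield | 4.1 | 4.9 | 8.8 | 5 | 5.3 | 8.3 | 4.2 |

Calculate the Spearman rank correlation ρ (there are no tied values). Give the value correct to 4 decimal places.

-0.2500

Rank rainfall: 7, 3, 5, 6, 4, 1, 2
Rank yield: 1, 3, 7, 4, 5, 6, 2
d = rank(rainfall) − rank(yield): 6, 0, -2, 2, -1, -5, 0; Σd² = 70
ρ = 1 − 6Σd² / [n(n²−1)] = 1 − 6×70 / (7×48) = 1 − 420/336 ≈ -0.2500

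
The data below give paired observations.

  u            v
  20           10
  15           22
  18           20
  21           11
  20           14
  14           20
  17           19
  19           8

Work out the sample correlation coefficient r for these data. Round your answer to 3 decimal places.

n = 8, Σu = 144, Σv = 124, Σu² = 2636, Σv² = 2126, Σuv = 2156
nΣuv − ΣuΣv = 17248 − 17856 = -608
nΣu² − (Σu)² = 21088 − 20736 = 352; nΣv² − (Σv)² = 17008 − 15376 = 1632
r = -608 / √(352 × 1632) = -608 / 757.9340 ≈ -0.802

-0.802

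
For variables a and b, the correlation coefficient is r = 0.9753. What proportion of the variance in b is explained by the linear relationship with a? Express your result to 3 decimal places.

r² = (0.9753)² = 0.951

0.951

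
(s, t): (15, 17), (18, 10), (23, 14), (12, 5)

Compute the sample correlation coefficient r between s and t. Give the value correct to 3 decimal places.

n = 4, Σs = 68, Σt = 46, Σs² = 1222, Σt² = 610, Σst = 817
nΣst − ΣsΣt = 3268 − 3128 = 140
nΣs² − (Σs)² = 4888 − 4624 = 264; nΣt² − (Σt)² = 2440 − 2116 = 324
r = 140 / √(264 × 324) = 140 / 292.4654 ≈ 0.479

0.479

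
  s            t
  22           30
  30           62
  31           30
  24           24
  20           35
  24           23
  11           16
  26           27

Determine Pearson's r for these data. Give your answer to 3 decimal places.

0.580

n = 8, Σs = 188, Σt = 247, Σs² = 4694, Σt² = 8959, Σst = 6156
nΣst − ΣsΣt = 49248 − 46436 = 2812
nΣs² − (Σs)² = 37552 − 35344 = 2208; nΣt² − (Σt)² = 71672 − 61009 = 10663
r = 2812 / √(2208 × 10663) = 2812 / 4852.2061 ≈ 0.580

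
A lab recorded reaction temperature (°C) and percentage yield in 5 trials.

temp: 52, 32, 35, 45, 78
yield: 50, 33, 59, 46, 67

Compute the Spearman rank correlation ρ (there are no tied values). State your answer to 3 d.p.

0.700

Rank temp: 4, 1, 2, 3, 5
Rank yield: 3, 1, 4, 2, 5
d = rank(temp) − rank(yield): 1, 0, -2, 1, 0; Σd² = 6
ρ = 1 − 6Σd² / [n(n²−1)] = 1 − 6×6 / (5×24) = 1 − 36/120 ≈ 0.700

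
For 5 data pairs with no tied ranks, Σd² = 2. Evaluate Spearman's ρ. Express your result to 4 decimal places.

ρ = 1 − 6Σd² / [n(n²−1)] = 1 − 6×2 / (5×24)
  = 1 − 12/120 = 1 − 0.10000 ≈ 0.9000

0.9000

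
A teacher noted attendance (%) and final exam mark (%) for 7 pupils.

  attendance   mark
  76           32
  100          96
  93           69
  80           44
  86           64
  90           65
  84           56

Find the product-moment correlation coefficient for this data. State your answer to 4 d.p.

n = 7, Σx = 609, Σy = 426, Σx² = 53377, Σy² = 28394, Σxy = 38027
nΣxy − ΣxΣy = 266189 − 259434 = 6755
nΣx² − (Σx)² = 373639 − 370881 = 2758; nΣy² − (Σy)² = 198758 − 181476 = 17282
r = 6755 / √(2758 × 17282) = 6755 / 6903.8943 ≈ 0.9784

0.9784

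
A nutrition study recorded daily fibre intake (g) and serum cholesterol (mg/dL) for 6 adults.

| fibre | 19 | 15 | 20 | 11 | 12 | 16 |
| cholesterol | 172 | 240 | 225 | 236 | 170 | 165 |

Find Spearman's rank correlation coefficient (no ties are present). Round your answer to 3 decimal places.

Rank fibre: 5, 3, 6, 1, 2, 4
Rank cholesterol: 3, 6, 4, 5, 2, 1
d = rank(fibre) − rank(cholesterol): 2, -3, 2, -4, 0, 3; Σd² = 42
ρ = 1 − 6Σd² / [n(n²−1)] = 1 − 6×42 / (6×35) = 1 − 252/210 ≈ -0.200

-0.200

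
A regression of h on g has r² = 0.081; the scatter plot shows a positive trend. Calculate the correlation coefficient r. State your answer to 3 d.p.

|r| = √0.081 = 0.285
The association is positive, so r = 0.285.

0.285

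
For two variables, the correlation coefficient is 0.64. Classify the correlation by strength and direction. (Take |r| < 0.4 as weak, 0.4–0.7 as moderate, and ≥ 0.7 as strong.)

r = 0.64 > 0 so the relationship is positive.
|r| = 0.64, which falls in the moderate range.

moderate positive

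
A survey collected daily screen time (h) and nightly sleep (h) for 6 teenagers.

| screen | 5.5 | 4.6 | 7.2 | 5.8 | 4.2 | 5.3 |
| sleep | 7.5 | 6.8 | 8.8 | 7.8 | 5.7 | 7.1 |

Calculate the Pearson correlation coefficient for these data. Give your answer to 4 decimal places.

0.9674

n = 6, Σx = 32.6, Σy = 43.7, Σx² = 182.62, Σy² = 323.67, Σxy = 242.7
nΣxy − ΣxΣy = 1456.2 − 1424.62 = 31.58
nΣx² − (Σx)² = 1095.72 − 1062.76 = 32.96; nΣy² − (Σy)² = 1942.02 − 1909.69 = 32.33
r = 31.58 / √(32.96 × 32.33) = 31.58 / 32.6435 ≈ 0.9674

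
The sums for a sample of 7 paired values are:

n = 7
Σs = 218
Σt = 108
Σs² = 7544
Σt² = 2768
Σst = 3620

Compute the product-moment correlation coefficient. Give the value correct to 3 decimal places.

r = (nΣst − ΣsΣt) / √[(nΣs² − (Σs)²)(nΣt² − (Σt)²)]
Numerator: 7×3620 − 218×108 = 1796
Denominator: √[(52808 − 47524)(19376 − 11664)] = √[5284 × 7712] = 6383.5890
r = 1796 / 6383.5890 ≈ 0.281

0.281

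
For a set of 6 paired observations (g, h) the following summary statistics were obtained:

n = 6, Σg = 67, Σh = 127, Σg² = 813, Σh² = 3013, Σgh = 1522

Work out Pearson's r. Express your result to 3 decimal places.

0.715

r = (nΣgh − ΣgΣh) / √[(nΣg² − (Σg)²)(nΣh² − (Σh)²)]
Numerator: 6×1522 − 67×127 = 623
Denominator: √[(4878 − 4489)(18078 − 16129)] = √[389 × 1949] = 870.7244
r = 623 / 870.7244 ≈ 0.715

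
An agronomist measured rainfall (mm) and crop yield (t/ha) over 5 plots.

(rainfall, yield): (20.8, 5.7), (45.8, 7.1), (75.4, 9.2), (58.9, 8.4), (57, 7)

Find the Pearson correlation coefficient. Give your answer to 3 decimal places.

n = 5, Σx = 257.9, Σy = 37.4, Σx² = 14933.65, Σy² = 287.1, Σxy = 2031.18
nΣxy − ΣxΣy = 10155.9 − 9645.46 = 510.44
nΣx² − (Σx)² = 74668.25 − 66512.41 = 8155.84; nΣy² − (Σy)² = 1435.5 − 1398.76 = 36.74
r = 510.44 / √(8155.84 × 36.74) = 510.44 / 547.3989 ≈ 0.932

0.932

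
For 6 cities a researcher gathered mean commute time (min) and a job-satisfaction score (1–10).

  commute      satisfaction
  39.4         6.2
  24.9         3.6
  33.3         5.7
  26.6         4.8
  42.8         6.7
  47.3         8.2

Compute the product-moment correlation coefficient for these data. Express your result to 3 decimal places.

n = 6, Σx = 214.3, Σy = 35.2, Σx² = 8057.95, Σy² = 219.06, Σxy = 1326.03
nΣxy − ΣxΣy = 7956.18 − 7543.36 = 412.82
nΣx² − (Σx)² = 48347.7 − 45924.49 = 2423.21; nΣy² − (Σy)² = 1314.36 − 1239.04 = 75.32
r = 412.82 / √(2423.21 × 75.32) = 412.82 / 427.2191 ≈ 0.966

0.966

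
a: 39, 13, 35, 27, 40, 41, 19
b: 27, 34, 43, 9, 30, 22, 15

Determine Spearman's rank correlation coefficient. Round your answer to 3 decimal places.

0.000

Rank a: 5, 1, 4, 3, 6, 7, 2
Rank b: 4, 6, 7, 1, 5, 3, 2
d = rank(a) − rank(b): 1, -5, -3, 2, 1, 4, 0; Σd² = 56
ρ = 1 − 6Σd² / [n(n²−1)] = 1 − 6×56 / (7×48) = 1 − 336/336 ≈ 0.000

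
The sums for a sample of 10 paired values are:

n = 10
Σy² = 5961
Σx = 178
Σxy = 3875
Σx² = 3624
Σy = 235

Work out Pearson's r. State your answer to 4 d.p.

-0.6891

r = (nΣxy − ΣxΣy) / √[(nΣx² − (Σx)²)(nΣy² − (Σy)²)]
Numerator: 10×3875 − 178×235 = -3080
Denominator: √[(36240 − 31684)(59610 − 55225)] = √[4556 × 4385] = 4469.6823
r = -3080 / 4469.6823 ≈ -0.6891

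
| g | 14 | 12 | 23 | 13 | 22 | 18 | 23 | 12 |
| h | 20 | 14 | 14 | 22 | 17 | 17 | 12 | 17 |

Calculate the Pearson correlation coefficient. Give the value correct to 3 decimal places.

-0.538

n = 8, Σg = 137, Σh = 133, Σg² = 2519, Σh² = 2287, Σgh = 2216
nΣgh − ΣgΣh = 17728 − 18221 = -493
nΣg² − (Σg)² = 20152 − 18769 = 1383; nΣh² − (Σh)² = 18296 − 17689 = 607
r = -493 / √(1383 × 607) = -493 / 916.2320 ≈ -0.538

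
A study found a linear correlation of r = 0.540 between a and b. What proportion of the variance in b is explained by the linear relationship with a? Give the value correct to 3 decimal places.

0.292

r² = (0.540)² = 0.292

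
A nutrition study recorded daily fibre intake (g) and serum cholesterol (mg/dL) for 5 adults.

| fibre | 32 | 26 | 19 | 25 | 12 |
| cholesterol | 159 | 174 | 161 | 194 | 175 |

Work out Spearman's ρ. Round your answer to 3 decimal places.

-0.500

Rank fibre: 5, 4, 2, 3, 1
Rank cholesterol: 1, 3, 2, 5, 4
d = rank(fibre) − rank(cholesterol): 4, 1, 0, -2, -3; Σd² = 30
ρ = 1 − 6Σd² / [n(n²−1)] = 1 − 6×30 / (5×24) = 1 − 180/120 ≈ -0.500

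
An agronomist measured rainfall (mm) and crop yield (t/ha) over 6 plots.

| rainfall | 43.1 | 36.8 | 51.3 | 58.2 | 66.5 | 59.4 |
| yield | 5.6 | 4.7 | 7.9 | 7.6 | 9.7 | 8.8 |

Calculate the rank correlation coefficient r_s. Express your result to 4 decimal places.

0.9429

Rank rainfall: 2, 1, 3, 4, 6, 5
Rank yield: 2, 1, 4, 3, 6, 5
d = rank(rainfall) − rank(yield): 0, 0, -1, 1, 0, 0; Σd² = 2
ρ = 1 − 6Σd² / [n(n²−1)] = 1 − 6×2 / (6×35) = 1 − 12/210 ≈ 0.9429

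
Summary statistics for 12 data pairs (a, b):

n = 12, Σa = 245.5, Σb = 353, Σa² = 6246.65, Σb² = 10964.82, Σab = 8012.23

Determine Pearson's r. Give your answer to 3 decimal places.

r = (nΣab − ΣaΣb) / √[(nΣa² − (Σa)²)(nΣb² − (Σb)²)]
Numerator: 12×8012.23 − 245.5×353 = 9485.26
Denominator: √[(74959.8 − 60270.25)(131577.84 − 124609)] = √[14689.55 × 6968.84] = 10117.7628
r = 9485.26 / 10117.7628 ≈ 0.937

0.937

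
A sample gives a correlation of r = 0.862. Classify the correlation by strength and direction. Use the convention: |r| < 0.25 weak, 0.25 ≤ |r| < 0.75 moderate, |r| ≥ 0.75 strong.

r = 0.862 > 0 so the relationship is positive.
|r| = 0.862, which falls in the strong range.

strong positive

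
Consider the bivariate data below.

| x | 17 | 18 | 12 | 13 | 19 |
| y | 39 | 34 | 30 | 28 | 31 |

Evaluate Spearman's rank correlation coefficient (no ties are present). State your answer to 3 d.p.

0.500

Rank x: 3, 4, 1, 2, 5
Rank y: 5, 4, 2, 1, 3
d = rank(x) − rank(y): -2, 0, -1, 1, 2; Σd² = 10
ρ = 1 − 6Σd² / [n(n²−1)] = 1 − 6×10 / (5×24) = 1 − 60/120 ≈ 0.500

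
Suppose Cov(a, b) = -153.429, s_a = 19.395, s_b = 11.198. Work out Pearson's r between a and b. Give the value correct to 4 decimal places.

r = Cov(a,b) / (s_a · s_b) = -153.429 / (19.395 × 11.198)
  = -153.429 / 217.1852 ≈ -0.7064

-0.7064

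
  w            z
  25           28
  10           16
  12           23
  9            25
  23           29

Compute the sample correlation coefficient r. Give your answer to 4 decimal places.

n = 5, Σw = 79, Σz = 121, Σw² = 1479, Σz² = 3035, Σwz = 2028
nΣwz − ΣwΣz = 10140 − 9559 = 581
nΣw² − (Σw)² = 7395 − 6241 = 1154; nΣz² − (Σz)² = 15175 − 14641 = 534
r = 581 / √(1154 × 534) = 581 / 785.0070 ≈ 0.7401

0.7401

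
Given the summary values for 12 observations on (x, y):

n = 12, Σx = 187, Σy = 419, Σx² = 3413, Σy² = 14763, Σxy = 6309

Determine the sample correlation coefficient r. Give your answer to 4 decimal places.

r = (nΣxy − ΣxΣy) / √[(nΣx² − (Σx)²)(nΣy² − (Σy)²)]
Numerator: 12×6309 − 187×419 = -2645
Denominator: √[(40956 − 34969)(177156 − 175561)] = √[5987 × 1595] = 3090.1885
r = -2645 / 3090.1885 ≈ -0.8559

-0.8559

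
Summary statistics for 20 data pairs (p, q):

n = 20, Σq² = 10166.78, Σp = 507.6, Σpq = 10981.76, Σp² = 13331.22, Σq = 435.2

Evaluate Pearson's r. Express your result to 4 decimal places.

r = (nΣpq − ΣpΣq) / √[(nΣp² − (Σp)²)(nΣq² − (Σq)²)]
Numerator: 20×10981.76 − 507.6×435.2 = -1272.32
Denominator: √[(266624.4 − 257657.76)(203335.6 − 189399.04)] = √[8966.64 × 13936.56] = 11178.7350
r = -1272.32 / 11178.7350 ≈ -0.1138

-0.1138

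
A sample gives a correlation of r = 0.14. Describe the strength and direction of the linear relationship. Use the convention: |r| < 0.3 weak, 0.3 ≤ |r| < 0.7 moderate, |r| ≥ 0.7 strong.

r = 0.14 > 0 so the relationship is positive.
|r| = 0.14, which falls in the weak range.

weak positive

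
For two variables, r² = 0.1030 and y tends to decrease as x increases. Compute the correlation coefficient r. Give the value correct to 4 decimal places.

-0.3209

|r| = √0.1030 = 0.3209
The association is negative, so r = −0.3209.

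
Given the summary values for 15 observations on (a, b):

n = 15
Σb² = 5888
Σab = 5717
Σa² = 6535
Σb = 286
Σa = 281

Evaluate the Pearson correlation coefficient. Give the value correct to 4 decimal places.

0.4832

r = (nΣab − ΣaΣb) / √[(nΣa² − (Σa)²)(nΣb² − (Σb)²)]
Numerator: 15×5717 − 281×286 = 5389
Denominator: √[(98025 − 78961)(88320 − 81796)] = √[19064 × 6524] = 11152.2884
r = 5389 / 11152.2884 ≈ 0.4832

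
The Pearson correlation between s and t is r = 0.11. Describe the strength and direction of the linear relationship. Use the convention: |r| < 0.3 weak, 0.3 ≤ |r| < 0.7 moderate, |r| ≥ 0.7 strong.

r = 0.11 > 0 so the relationship is positive.
|r| = 0.11, which falls in the weak range.

weak positive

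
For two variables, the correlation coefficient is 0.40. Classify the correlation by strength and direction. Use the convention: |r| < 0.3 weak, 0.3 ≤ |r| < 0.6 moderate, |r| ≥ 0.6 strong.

moderate positive

r = 0.40 > 0 so the relationship is positive.
|r| = 0.40, which falls in the moderate range.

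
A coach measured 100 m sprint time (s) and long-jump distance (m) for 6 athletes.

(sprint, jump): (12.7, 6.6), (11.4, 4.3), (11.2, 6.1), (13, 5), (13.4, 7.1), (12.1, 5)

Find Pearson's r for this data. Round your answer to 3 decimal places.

n = 6, Σx = 73.8, Σy = 34.1, Σx² = 911.66, Σy² = 199.67, Σxy = 421.8
nΣxy − ΣxΣy = 2530.8 − 2516.58 = 14.22
nΣx² − (Σx)² = 5469.96 − 5446.44 = 23.52; nΣy² − (Σy)² = 1198.02 − 1162.81 = 35.21
r = 14.22 / √(23.52 × 35.21) = 14.22 / 28.7774 ≈ 0.494

0.494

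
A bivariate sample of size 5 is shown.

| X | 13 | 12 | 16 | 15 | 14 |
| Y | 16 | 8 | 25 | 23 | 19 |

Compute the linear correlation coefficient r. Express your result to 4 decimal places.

n = 5, ΣX = 70, ΣY = 91, ΣX² = 990, ΣY² = 1835, ΣXY = 1315
nΣXY − ΣXΣY = 6575 − 6370 = 205
nΣX² − (ΣX)² = 4950 − 4900 = 50; nΣY² − (ΣY)² = 9175 − 8281 = 894
r = 205 / √(50 × 894) = 205 / 211.4237 ≈ 0.9696

0.9696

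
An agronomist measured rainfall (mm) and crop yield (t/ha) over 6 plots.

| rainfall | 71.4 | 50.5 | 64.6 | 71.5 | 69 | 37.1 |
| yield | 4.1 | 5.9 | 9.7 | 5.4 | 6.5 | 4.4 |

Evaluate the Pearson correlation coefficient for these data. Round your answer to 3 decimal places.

n = 6, Σx = 364.1, Σy = 36, Σx² = 23071.03, Σy² = 236.48, Σxy = 2215.15
nΣxy − ΣxΣy = 13290.9 − 13107.6 = 183.3
nΣx² − (Σx)² = 138426.18 − 132568.81 = 5857.37; nΣy² − (Σy)² = 1418.88 − 1296 = 122.88
r = 183.3 / √(5857.37 × 122.88) = 183.3 / 848.3829 ≈ 0.216

0.216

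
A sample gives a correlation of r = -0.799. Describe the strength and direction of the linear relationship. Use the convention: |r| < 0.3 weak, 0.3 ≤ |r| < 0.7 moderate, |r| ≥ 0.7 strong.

r = -0.799 < 0 so the relationship is negative.
|r| = 0.799, which falls in the strong range.

strong negative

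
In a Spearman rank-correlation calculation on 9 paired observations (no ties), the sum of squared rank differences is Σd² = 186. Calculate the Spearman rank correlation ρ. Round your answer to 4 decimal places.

ρ = 1 − 6Σd² / [n(n²−1)] = 1 − 6×186 / (9×80)
  = 1 − 1116/720 = 1 − 1.55000 ≈ -0.5500

-0.5500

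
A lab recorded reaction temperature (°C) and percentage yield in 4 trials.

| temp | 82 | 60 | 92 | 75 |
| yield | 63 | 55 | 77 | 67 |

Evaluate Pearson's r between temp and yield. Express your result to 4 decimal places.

0.9090

n = 4, Σx = 309, Σy = 262, Σx² = 24413, Σy² = 17412, Σxy = 20575
nΣxy − ΣxΣy = 82300 − 80958 = 1342
nΣx² − (Σx)² = 97652 − 95481 = 2171; nΣy² − (Σy)² = 69648 − 68644 = 1004
r = 1342 / √(2171 × 1004) = 1342 / 1476.3753 ≈ 0.9090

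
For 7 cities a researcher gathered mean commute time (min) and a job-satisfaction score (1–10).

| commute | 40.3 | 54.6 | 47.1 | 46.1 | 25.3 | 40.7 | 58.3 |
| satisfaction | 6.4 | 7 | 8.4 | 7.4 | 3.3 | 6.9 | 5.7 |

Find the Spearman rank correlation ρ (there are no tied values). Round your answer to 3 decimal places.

Rank commute: 2, 6, 5, 4, 1, 3, 7
Rank satisfaction: 3, 5, 7, 6, 1, 4, 2
d = rank(commute) − rank(satisfaction): -1, 1, -2, -2, 0, -1, 5; Σd² = 36
ρ = 1 − 6Σd² / [n(n²−1)] = 1 − 6×36 / (7×48) = 1 − 216/336 ≈ 0.357

0.357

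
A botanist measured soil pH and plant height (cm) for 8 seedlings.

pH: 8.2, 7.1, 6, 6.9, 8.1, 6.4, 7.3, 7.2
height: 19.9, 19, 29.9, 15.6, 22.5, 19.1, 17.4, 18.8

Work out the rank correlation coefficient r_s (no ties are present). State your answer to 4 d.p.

Rank pH: 8, 4, 1, 3, 7, 2, 6, 5
Rank height: 6, 4, 8, 1, 7, 5, 2, 3
d = rank(pH) − rank(height): 2, 0, -7, 2, 0, -3, 4, 2; Σd² = 86
ρ = 1 − 6Σd² / [n(n²−1)] = 1 − 6×86 / (8×63) = 1 − 516/504 ≈ -0.0238

-0.0238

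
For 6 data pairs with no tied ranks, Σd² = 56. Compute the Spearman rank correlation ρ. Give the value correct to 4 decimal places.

-0.6000

ρ = 1 − 6Σd² / [n(n²−1)] = 1 − 6×56 / (6×35)
  = 1 − 336/210 = 1 − 1.60000 ≈ -0.6000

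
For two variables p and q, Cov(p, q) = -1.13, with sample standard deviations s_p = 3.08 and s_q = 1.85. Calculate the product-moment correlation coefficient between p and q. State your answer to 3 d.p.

r = Cov(p,q) / (s_p · s_q) = -1.13 / (3.08 × 1.85)
  = -1.13 / 5.6980 ≈ -0.198

-0.198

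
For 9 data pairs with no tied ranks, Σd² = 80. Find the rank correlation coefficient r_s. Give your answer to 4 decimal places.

ρ = 1 − 6Σd² / [n(n²−1)] = 1 − 6×80 / (9×80)
  = 1 − 480/720 = 1 − 0.66667 ≈ 0.3333

0.3333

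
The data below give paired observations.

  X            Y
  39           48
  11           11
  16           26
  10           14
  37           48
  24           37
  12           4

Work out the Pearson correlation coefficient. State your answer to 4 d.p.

0.9457

n = 7, ΣX = 149, ΣY = 188, ΣX² = 4087, ΣY² = 6986, ΣXY = 5261
nΣXY − ΣXΣY = 36827 − 28012 = 8815
nΣX² − (ΣX)² = 28609 − 22201 = 6408; nΣY² − (ΣY)² = 48902 − 35344 = 13558
r = 8815 / √(6408 × 13558) = 8815 / 9320.9261 ≈ 0.9457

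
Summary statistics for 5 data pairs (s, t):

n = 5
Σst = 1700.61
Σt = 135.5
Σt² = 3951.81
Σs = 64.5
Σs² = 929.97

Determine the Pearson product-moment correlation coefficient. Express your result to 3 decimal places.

-0.286

r = (nΣst − ΣsΣt) / √[(nΣs² − (Σs)²)(nΣt² − (Σt)²)]
Numerator: 5×1700.61 − 64.5×135.5 = -236.7
Denominator: √[(4649.85 − 4160.25)(19759.05 − 18360.25)] = √[489.6 × 1398.8] = 827.5581
r = -236.7 / 827.5581 ≈ -0.286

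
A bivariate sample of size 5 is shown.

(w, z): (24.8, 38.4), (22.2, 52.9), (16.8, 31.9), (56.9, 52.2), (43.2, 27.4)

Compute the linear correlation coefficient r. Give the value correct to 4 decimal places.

0.2167

n = 5, Σw = 163.9, Σz = 202.8, Σw² = 6493.97, Σz² = 8766.18, Σwz = 6816.48
nΣwz − ΣwΣz = 34082.4 − 33238.92 = 843.48
nΣw² − (Σw)² = 32469.85 − 26863.21 = 5606.64; nΣz² − (Σz)² = 43830.9 − 41127.84 = 2703.06
r = 843.48 / √(5606.64 × 2703.06) = 843.48 / 3892.9532 ≈ 0.2167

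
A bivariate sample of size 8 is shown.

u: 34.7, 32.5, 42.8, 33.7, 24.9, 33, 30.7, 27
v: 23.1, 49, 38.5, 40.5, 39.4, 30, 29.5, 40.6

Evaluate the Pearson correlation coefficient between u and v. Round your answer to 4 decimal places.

n = 8, Σu = 259.3, Σv = 290.6, Σu² = 8608.37, Σv² = 11028.08, Σuv = 9379.63
nΣuv − ΣuΣv = 75037.04 − 75352.58 = -315.54
nΣu² − (Σu)² = 68866.96 − 67236.49 = 1630.47; nΣv² − (Σv)² = 88224.64 − 84448.36 = 3776.28
r = -315.54 / √(1630.47 × 3776.28) = -315.54 / 2481.3527 ≈ -0.1272

-0.1272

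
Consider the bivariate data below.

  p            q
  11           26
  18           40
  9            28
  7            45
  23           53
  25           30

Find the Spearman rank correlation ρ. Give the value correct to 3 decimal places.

0.143

Rank p: 3, 4, 2, 1, 5, 6
Rank q: 1, 4, 2, 5, 6, 3
d = rank(p) − rank(q): 2, 0, 0, -4, -1, 3; Σd² = 30
ρ = 1 − 6Σd² / [n(n²−1)] = 1 − 6×30 / (6×35) = 1 − 180/210 ≈ 0.143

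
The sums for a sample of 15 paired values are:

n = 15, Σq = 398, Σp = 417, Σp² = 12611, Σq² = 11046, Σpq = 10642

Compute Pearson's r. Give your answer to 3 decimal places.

-0.601

r = (nΣpq − ΣpΣq) / √[(nΣp² − (Σp)²)(nΣq² − (Σq)²)]
Numerator: 15×10642 − 417×398 = -6336
Denominator: √[(189165 − 173889)(165690 − 158404)] = √[15276 × 7286] = 10549.9259
r = -6336 / 10549.9259 ≈ -0.601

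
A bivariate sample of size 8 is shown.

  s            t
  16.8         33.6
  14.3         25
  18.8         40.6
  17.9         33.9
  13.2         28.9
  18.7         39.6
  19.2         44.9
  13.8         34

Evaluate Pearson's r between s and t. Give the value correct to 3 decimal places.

n = 8, Σs = 132.7, Σt = 280.5, Σs² = 2243.59, Σt² = 10126.91, Σst = 4745.35
nΣst − ΣsΣt = 37962.8 − 37222.35 = 740.45
nΣs² − (Σs)² = 17948.72 − 17609.29 = 339.43; nΣt² − (Σt)² = 81015.28 − 78680.25 = 2335.03
r = 740.45 / √(339.43 × 2335.03) = 740.45 / 890.2692 ≈ 0.832

0.832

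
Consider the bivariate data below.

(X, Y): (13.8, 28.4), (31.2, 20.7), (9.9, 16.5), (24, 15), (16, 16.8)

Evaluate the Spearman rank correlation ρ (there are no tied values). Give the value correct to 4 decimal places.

Rank X: 2, 5, 1, 4, 3
Rank Y: 5, 4, 2, 1, 3
d = rank(X) − rank(Y): -3, 1, -1, 3, 0; Σd² = 20
ρ = 1 − 6Σd² / [n(n²−1)] = 1 − 6×20 / (5×24) = 1 − 120/120 ≈ 0.0000

0.0000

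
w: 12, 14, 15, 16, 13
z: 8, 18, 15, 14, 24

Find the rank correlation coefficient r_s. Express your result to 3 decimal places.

0.000

Rank w: 1, 3, 4, 5, 2
Rank z: 1, 4, 3, 2, 5
d = rank(w) − rank(z): 0, -1, 1, 3, -3; Σd² = 20
ρ = 1 − 6Σd² / [n(n²−1)] = 1 − 6×20 / (5×24) = 1 − 120/120 ≈ 0.000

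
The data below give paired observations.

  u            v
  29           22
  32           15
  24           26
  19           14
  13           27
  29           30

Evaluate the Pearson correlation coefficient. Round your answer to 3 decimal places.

-0.133

n = 6, Σu = 146, Σv = 134, Σu² = 3812, Σv² = 3210, Σuv = 3229
nΣuv − ΣuΣv = 19374 − 19564 = -190
nΣu² − (Σu)² = 22872 − 21316 = 1556; nΣv² − (Σv)² = 19260 − 17956 = 1304
r = -190 / √(1556 × 1304) = -190 / 1424.4381 ≈ -0.133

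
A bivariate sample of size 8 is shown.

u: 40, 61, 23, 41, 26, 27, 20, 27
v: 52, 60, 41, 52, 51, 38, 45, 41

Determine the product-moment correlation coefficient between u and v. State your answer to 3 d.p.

n = 8, Σu = 265, Σv = 380, Σu² = 10065, Σv² = 18440, Σuv = 13174
nΣuv − ΣuΣv = 105392 − 100700 = 4692
nΣu² − (Σu)² = 80520 − 70225 = 10295; nΣv² − (Σv)² = 147520 − 144400 = 3120
r = 4692 / √(10295 × 3120) = 4692 / 5667.4862 ≈ 0.828

0.828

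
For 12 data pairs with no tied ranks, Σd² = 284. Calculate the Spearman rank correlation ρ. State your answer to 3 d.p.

ρ = 1 − 6Σd² / [n(n²−1)] = 1 − 6×284 / (12×143)
  = 1 − 1704/1716 = 1 − 0.9930 ≈ 0.007

0.007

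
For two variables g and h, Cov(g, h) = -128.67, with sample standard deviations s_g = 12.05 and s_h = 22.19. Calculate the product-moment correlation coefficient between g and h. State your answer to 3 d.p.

r = Cov(g,h) / (s_g · s_h) = -128.67 / (12.05 × 22.19)
  = -128.67 / 267.3895 ≈ -0.481

-0.481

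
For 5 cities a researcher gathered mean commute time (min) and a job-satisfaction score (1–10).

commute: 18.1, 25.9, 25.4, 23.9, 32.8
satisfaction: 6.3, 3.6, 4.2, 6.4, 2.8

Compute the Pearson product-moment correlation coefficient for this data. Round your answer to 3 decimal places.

-0.848

n = 5, Σx = 126.1, Σy = 23.3, Σx² = 3290.63, Σy² = 119.09, Σxy = 558.75
nΣxy − ΣxΣy = 2793.75 − 2938.13 = -144.38
nΣx² − (Σx)² = 16453.15 − 15901.21 = 551.94; nΣy² − (Σy)² = 595.45 − 542.89 = 52.56
r = -144.38 / √(551.94 × 52.56) = -144.38 / 170.3231 ≈ -0.848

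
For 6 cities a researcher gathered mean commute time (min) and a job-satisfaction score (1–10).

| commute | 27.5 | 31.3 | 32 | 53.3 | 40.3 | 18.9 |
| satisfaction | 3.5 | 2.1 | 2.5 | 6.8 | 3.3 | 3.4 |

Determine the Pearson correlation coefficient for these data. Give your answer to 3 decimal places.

0.712

n = 6, Σx = 203.3, Σy = 21.6, Σx² = 7582.13, Σy² = 91.6, Σxy = 801.67
nΣxy − ΣxΣy = 4810.02 − 4391.28 = 418.74
nΣx² − (Σx)² = 45492.78 − 41330.89 = 4161.89; nΣy² − (Σy)² = 549.6 − 466.56 = 83.04
r = 418.74 / √(4161.89 × 83.04) = 418.74 / 587.8804 ≈ 0.712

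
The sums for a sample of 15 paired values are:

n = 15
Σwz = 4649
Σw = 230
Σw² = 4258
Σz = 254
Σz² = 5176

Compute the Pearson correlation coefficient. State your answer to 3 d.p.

0.943

r = (nΣwz − ΣwΣz) / √[(nΣw² − (Σw)²)(nΣz² − (Σz)²)]
Numerator: 15×4649 − 230×254 = 11315
Denominator: √[(63870 − 52900)(77640 − 64516)] = √[10970 × 13124] = 11998.7616
r = 11315 / 11998.7616 ≈ 0.943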